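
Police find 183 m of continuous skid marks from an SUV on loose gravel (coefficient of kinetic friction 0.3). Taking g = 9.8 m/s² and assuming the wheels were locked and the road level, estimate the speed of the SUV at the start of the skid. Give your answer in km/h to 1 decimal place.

Deceleration a = μg = 0.3 × 9.8 = 2.940 m/s².
v = √(2a·d) = √(2 × 2.940 × 183) = √1076.040 = 32.8030 m/s.
= 32.8030 × 3.6 = 118.091 km/h.

Initial speed ≈ 118.1 km/h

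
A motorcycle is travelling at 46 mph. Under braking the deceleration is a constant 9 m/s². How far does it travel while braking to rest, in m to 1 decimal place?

46 mph × 0.44704 = 20.5638 m/s.
Braking distance = v²/(2a) = 20.5638² / (2 × 9.000) = 422.870 / 18.000 = 23.493 m.

Braking distance ≈ 23.5 m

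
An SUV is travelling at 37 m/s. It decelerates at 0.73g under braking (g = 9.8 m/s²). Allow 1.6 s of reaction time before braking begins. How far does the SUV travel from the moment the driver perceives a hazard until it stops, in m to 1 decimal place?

a = 0.73 × 9.8 = 7.154 m/s².
Reaction distance = v·t_r = 37.0000 × 1.6 = 59.200 m.
Braking distance = v²/(2a) = 37.0000² / (2 × 7.154) = 1369.000 / 14.308 = 95.681 m.
Total = 59.200 + 95.681 = 154.881 m.

Total stopping distance ≈ 154.9 m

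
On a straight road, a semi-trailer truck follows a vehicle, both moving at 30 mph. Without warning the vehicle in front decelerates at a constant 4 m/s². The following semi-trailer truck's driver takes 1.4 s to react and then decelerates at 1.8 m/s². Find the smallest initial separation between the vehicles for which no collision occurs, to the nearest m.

Minimum gap ≈ 46 m

30 mph × 0.44704 = 13.4112 m/s.
Leader travels v²/(2a_L) = 179.860 / 8.000 = 22.483 m before stopping.
Follower covers v·t_r = 13.4112 × 1.4 = 18.776 m while reacting, then v²/(2a_F) = 179.860 / 3.600 = 49.961 m while braking, for a total of 18.776 + 49.961 = 68.737 m.
Since a_F ≤ a_L and the follower starts braking later, the follower is never slower than the leader, so the closest approach is when both have stopped.
Minimum gap = 68.737 − 22.483 = 46.254 m.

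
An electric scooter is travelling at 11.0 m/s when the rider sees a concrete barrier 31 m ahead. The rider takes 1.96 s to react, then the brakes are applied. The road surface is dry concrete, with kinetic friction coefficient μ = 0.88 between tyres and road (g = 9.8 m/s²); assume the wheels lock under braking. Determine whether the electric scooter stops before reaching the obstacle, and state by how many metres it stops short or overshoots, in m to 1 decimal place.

a = μg = 0.88 × 9.8 = 8.624 m/s².
Reaction distance = 11.0000 × 1.96 = 21.560 m.
Braking distance = v²/(2a) = 121.000 / 17.248 = 7.015 m.
Total stopping distance = 21.560 + 7.015 = 28.575 m, vs 31 m available — it stops with 31 − 28.575 = 2.425 m to spare.

Yes — it stops 2.4 m short of the obstacle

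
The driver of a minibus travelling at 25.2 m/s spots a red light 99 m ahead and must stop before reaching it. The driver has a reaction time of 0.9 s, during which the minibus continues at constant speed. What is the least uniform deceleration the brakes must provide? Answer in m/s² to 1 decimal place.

Distance covered during reaction = 25.2000 × 0.9 = 22.680 m.
Distance available for braking: 99 − 22.680 = 76.320 m.
v² = 2a·d ⇒ a = v²/(2d) = 25.2000² / (2 × 76.320) = 635.040 / 152.640 = 4.1604 m/s².

Required deceleration ≈ 4.2 m/s²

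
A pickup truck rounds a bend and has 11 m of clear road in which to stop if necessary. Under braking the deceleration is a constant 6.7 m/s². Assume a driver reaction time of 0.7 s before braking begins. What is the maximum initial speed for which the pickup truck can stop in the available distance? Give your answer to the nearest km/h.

Maximum speed ≈ 30 km/h

Stopping distance: v·t_r + v²/(2a) = 11 with t_r = 0.7 s and a = 6.700 m/s².
So v² + 9.380 v − 147.40 = 0.
Positive root: v = −a·t_r + √((a·t_r)² + 2a·d) = −4.690 + √(21.996 + 147.40) = 8.3252 m/s.
8.3252 m/s × 3.6 = 29.971 km/h.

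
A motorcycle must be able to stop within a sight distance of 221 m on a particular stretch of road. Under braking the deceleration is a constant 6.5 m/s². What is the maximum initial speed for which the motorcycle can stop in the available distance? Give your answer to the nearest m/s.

v²/(2a) = d ⇒ v = √(2 × 6.500 × 221) = √2873.00 = 53.6004 m/s.

Maximum speed ≈ 54 m/s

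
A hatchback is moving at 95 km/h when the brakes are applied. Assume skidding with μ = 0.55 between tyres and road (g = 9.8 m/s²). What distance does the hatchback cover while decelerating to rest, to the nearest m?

95 km/h ÷ 3.6 = 26.3889 m/s.
a = μg = 0.55 × 9.8 = 5.390 m/s².
Braking distance = v²/(2a) = 26.3889² / (2 × 5.390) = 696.374 / 10.780 = 64.599 m.

Braking distance ≈ 65 m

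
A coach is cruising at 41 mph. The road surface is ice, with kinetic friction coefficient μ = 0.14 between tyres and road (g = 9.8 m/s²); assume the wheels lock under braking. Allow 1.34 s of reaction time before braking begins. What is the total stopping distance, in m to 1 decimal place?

41 mph × 0.44704 = 18.3286 m/s.
a = μg = 0.14 × 9.8 = 1.372 m/s².
Reaction distance = v·t_r = 18.3286 × 1.34 = 24.560 m.
Braking distance = v²/(2a) = 18.3286² / (2 × 1.372) = 335.938 / 2.744 = 122.426 m.
Total = 24.560 + 122.426 = 146.986 m.

Total stopping distance ≈ 147.0 m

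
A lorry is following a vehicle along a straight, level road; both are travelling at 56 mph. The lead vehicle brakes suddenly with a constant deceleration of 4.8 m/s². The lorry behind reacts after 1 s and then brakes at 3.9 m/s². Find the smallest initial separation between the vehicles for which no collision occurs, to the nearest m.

56 mph × 0.44704 = 25.0342 m/s.
Leader travels v²/(2a_L) = 626.711 / 9.600 = 65.282 m before stopping.
Follower covers v·t_r = 25.0342 × 1 = 25.034 m while reacting, then v²/(2a_F) = 626.711 / 7.800 = 80.348 m while braking, for a total of 25.034 + 80.348 = 105.382 m.
Since a_F ≤ a_L and the follower starts braking later, the follower is never slower than the leader, so the closest approach is when both have stopped.
Minimum gap = 105.382 − 65.282 = 40.100 m.

Minimum gap ≈ 40 m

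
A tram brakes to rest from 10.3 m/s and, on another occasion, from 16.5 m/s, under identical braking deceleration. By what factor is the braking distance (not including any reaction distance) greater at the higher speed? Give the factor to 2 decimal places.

Braking distance d = v²/(2a), so with a fixed, d ∝ v².
Factor = (16.5/10.3)² = 1.6019² = 2.5661.

Factor ≈ 2.57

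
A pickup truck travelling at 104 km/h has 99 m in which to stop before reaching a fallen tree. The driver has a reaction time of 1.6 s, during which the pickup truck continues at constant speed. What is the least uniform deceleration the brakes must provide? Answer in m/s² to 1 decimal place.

Required deceleration ≈ 7.9 m/s²

104 km/h ÷ 3.6 = 28.8889 m/s.
Distance covered during reaction = 28.8889 × 1.6 = 46.222 m.
Distance available for braking: 99 − 46.222 = 52.778 m.
v² = 2a·d ⇒ a = v²/(2d) = 28.8889² / (2 × 52.778) = 834.569 / 105.556 = 7.9064 m/s².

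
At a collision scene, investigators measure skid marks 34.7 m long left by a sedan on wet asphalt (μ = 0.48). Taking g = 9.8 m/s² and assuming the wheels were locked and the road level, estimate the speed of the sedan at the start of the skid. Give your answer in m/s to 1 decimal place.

Deceleration a = μg = 0.48 × 9.8 = 4.704 m/s².
v = √(2a·d) = √(2 × 4.704 × 34.7) = √326.458 = 18.0681 m/s.

Initial speed ≈ 18.1 m/s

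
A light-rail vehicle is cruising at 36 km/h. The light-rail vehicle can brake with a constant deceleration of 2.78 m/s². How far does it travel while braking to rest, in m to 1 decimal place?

Braking distance ≈ 18.0 m

36 km/h ÷ 3.6 = 10.0000 m/s.
Braking distance = v²/(2a) = 10.0000² / (2 × 2.780) = 100.000 / 5.560 = 17.986 m.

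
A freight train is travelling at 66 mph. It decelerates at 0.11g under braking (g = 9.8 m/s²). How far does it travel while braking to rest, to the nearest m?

66 mph × 0.44704 = 29.5046 m/s.
a = 0.11 × 9.8 = 1.078 m/s².
Braking distance = v²/(2a) = 29.5046² / (2 × 1.078) = 870.521 / 2.156 = 403.767 m.

Braking distance ≈ 404 m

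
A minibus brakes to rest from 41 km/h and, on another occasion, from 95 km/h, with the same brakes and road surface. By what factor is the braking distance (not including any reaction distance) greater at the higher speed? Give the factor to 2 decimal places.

Braking distance d = v²/(2a), so with a fixed, d ∝ v².
Factor = (95/41)² = 2.3171² = 5.3690.

Factor ≈ 5.37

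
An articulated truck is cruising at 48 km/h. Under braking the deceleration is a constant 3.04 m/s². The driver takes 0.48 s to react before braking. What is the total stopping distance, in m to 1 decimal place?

Total stopping distance ≈ 35.6 m

48 km/h ÷ 3.6 = 13.3333 m/s.
Reaction distance = v·t_r = 13.3333 × 0.48 = 6.400 m.
Braking distance = v²/(2a) = 13.3333² / (2 × 3.040) = 177.777 / 6.080 = 29.240 m.
Total = 6.400 + 29.240 = 35.640 m.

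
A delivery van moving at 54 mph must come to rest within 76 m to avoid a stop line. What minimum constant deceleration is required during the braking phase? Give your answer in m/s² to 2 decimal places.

54 mph × 0.44704 = 24.1402 m/s.
v² = 2a·d ⇒ a = v²/(2d) = 24.1402² / (2 × 76.000) = 582.749 / 152.000 = 3.8339 m/s².

Required deceleration ≈ 3.83 m/s²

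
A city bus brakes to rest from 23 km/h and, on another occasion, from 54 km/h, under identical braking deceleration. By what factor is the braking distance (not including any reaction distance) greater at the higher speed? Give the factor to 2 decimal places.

Braking distance d = v²/(2a), so with a fixed, d ∝ v².
Factor = (54/23)² = 2.3478² = 5.5122.

Factor ≈ 5.51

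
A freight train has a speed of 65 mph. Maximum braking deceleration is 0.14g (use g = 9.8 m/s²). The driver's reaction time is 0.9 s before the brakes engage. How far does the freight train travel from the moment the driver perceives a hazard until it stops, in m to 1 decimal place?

65 mph × 0.44704 = 29.0576 m/s.
a = 0.14 × 9.8 = 1.372 m/s².
Reaction distance = v·t_r = 29.0576 × 0.9 = 26.152 m.
Braking distance = v²/(2a) = 29.0576² / (2 × 1.372) = 844.344 / 2.744 = 307.706 m.
Total = 26.152 + 307.706 = 333.858 m.

Total stopping distance ≈ 333.9 m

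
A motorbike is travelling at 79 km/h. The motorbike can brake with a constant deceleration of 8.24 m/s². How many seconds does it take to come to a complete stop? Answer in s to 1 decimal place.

Braking time ≈ 2.7 s

79 km/h ÷ 3.6 = 21.9444 m/s.
Braking time = v/a = 21.9444 / 8.240 = 2.663 s.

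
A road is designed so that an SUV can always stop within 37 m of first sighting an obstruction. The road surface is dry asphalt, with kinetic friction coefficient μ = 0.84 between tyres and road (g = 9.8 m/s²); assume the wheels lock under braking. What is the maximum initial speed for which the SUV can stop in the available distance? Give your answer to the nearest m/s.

a = μg = 0.84 × 9.8 = 8.232 m/s².
v²/(2a) = d ⇒ v = √(2 × 8.232 × 37) = √609.17 = 24.6814 m/s.

Maximum speed ≈ 25 m/s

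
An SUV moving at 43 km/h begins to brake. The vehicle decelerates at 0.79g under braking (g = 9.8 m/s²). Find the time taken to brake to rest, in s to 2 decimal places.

Braking time ≈ 1.54 s

43 km/h ÷ 3.6 = 11.9444 m/s.
a = 0.79 × 9.8 = 7.742 m/s².
Braking time = v/a = 11.9444 / 7.742 = 1.543 s.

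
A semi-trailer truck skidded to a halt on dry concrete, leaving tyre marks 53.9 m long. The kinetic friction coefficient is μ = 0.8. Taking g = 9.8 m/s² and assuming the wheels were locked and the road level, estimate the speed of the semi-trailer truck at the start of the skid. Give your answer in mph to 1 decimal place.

Deceleration a = μg = 0.8 × 9.8 = 7.840 m/s².
v = √(2a·d) = √(2 × 7.840 × 53.9) = √845.152 = 29.0715 m/s.
= 29.0715 ÷ 0.44704 = 65.031 mph.

Initial speed ≈ 65.0 mph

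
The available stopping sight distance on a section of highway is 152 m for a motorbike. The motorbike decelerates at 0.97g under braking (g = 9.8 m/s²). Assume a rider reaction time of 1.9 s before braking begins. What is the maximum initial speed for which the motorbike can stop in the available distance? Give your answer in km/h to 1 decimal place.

a = 0.97 × 9.8 = 9.506 m/s².
Stopping distance: v·t_r + v²/(2a) = 152 with t_r = 1.9 s and a = 9.506 m/s².
So v² + 36.123 v − 2889.82 = 0.
Positive root: v = −a·t_r + √((a·t_r)² + 2a·d) = −18.061 + √(326.200 + 2889.82) = 38.6490 m/s.
38.6490 m/s × 3.6 = 139.136 km/h.

Maximum speed ≈ 139.1 km/h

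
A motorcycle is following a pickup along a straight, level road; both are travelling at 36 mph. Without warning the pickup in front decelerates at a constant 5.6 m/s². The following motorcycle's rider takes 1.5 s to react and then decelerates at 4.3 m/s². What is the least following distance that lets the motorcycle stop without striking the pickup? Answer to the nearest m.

Minimum gap ≈ 31 m

36 mph × 0.44704 = 16.0934 m/s.
Leader travels v²/(2a_L) = 258.998 / 11.200 = 23.125 m before stopping.
Follower covers v·t_r = 16.0934 × 1.5 = 24.140 m while reacting, then v²/(2a_F) = 258.998 / 8.600 = 30.116 m while braking, for a total of 24.140 + 30.116 = 54.256 m.
Since a_F ≤ a_L and the follower starts braking later, the follower is never slower than the leader, so the closest approach is when both have stopped.
Minimum gap = 54.256 − 23.125 = 31.131 m.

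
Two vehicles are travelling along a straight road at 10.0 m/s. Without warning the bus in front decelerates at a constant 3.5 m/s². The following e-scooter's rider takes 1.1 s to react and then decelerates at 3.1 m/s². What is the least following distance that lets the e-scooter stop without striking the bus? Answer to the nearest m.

Minimum gap ≈ 13 m

Leader travels v²/(2a_L) = 100.000 / 7.000 = 14.286 m before stopping.
Follower covers v·t_r = 10.0000 × 1.1 = 11.000 m while reacting, then v²/(2a_F) = 100.000 / 6.200 = 16.129 m while braking, for a total of 11.000 + 16.129 = 27.129 m.
Since a_F ≤ a_L and the follower starts braking later, the follower is never slower than the leader, so the closest approach is when both have stopped.
Minimum gap = 27.129 − 14.286 = 12.843 m.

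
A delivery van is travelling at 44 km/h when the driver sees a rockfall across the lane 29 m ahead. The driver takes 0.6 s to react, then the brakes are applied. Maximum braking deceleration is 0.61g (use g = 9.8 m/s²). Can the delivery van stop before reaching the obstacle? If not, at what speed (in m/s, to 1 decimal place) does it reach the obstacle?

44 km/h ÷ 3.6 = 12.2222 m/s.
a = 0.61 × 9.8 = 5.978 m/s².
Reaction distance = 12.2222 × 0.6 = 7.333 m.
Braking distance = v²/(2a) = 149.382 / 11.956 = 12.494 m.
Total stopping distance = 7.333 + 12.494 = 19.827 m, vs 29 m available — it stops with 29 − 19.827 = 9.173 m to spare.

Yes — it stops about 9.2 m short of the obstacle, so it never reaches it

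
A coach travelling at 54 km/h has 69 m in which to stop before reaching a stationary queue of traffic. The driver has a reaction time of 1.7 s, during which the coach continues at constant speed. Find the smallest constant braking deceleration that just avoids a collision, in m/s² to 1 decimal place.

Required deceleration ≈ 2.6 m/s²

54 km/h ÷ 3.6 = 15.0000 m/s.
Distance covered during reaction = 15.0000 × 1.7 = 25.500 m.
Distance available for braking: 69 − 25.500 = 43.500 m.
v² = 2a·d ⇒ a = v²/(2d) = 15.0000² / (2 × 43.500) = 225.000 / 87.000 = 2.5862 m/s².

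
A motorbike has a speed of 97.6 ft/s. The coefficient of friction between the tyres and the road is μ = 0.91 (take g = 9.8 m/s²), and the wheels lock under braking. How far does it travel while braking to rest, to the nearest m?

97.6 ft/s × 0.3048 = 29.7485 m/s.
a = μg = 0.91 × 9.8 = 8.918 m/s².
Braking distance = v²/(2a) = 29.7485² / (2 × 8.918) = 884.973 / 17.836 = 49.617 m.

Braking distance ≈ 50 m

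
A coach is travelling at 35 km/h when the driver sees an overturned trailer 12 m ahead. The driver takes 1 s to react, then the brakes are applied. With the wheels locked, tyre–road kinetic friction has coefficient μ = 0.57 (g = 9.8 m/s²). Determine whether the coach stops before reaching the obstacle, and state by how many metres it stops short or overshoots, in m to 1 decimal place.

No — it overshoots by 6.2 m

35 km/h ÷ 3.6 = 9.7222 m/s.
a = μg = 0.57 × 9.8 = 5.586 m/s².
Reaction distance = 9.7222 × 1 = 9.722 m.
Braking distance = v²/(2a) = 94.521 / 11.172 = 8.461 m.
Total stopping distance = 9.722 + 8.461 = 18.183 m, vs 12 m available — it cannot stop in time and overshoots by 18.183 − 12 = 6.183 m.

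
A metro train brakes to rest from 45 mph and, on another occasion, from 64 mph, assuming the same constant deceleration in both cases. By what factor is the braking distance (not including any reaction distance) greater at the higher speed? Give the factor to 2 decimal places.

Factor ≈ 2.02

Braking distance d = v²/(2a), so with a fixed, d ∝ v².
Factor = (64/45)² = 1.4222² = 2.0227.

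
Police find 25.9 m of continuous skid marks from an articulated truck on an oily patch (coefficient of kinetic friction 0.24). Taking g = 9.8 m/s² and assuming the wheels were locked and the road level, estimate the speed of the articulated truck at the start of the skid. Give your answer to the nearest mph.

Initial speed ≈ 25 mph

Deceleration a = μg = 0.24 × 9.8 = 2.352 m/s².
v = √(2a·d) = √(2 × 2.352 × 25.9) = √121.834 = 11.0378 m/s.
= 11.0378 ÷ 0.44704 = 24.691 mph.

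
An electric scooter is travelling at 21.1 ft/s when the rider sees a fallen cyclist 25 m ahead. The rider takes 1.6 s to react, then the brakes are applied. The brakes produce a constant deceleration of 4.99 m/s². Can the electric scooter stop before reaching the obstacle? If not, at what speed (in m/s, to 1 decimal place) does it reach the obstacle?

Yes — it stops about 10.6 m short of the obstacle, so it never reaches it

21.1 ft/s × 0.3048 = 6.4313 m/s.
Reaction distance = 6.4313 × 1.6 = 10.290 m.
Braking distance = v²/(2a) = 41.362 / 9.980 = 4.144 m.
Total stopping distance = 10.290 + 4.144 = 14.434 m, vs 25 m available — it stops with 25 − 14.434 = 10.566 m to spare.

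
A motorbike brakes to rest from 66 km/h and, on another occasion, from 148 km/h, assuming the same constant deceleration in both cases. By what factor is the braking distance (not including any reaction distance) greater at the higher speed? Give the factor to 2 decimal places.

Factor ≈ 5.03

Braking distance d = v²/(2a), so with a fixed, d ∝ v².
Factor = (148/66)² = 2.2424² = 5.0284.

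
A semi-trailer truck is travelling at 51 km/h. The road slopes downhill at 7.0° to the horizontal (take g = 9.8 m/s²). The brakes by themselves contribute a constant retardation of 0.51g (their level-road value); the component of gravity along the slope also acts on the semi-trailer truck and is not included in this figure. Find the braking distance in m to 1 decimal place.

51 km/h ÷ 3.6 = 14.1667 m/s.
a = 0.51 × 9.8 = 4.998 m/s².
Gravity along the downhill slope reduces the braking deceleration: a_eff = 4.998 − 9.8·sin 7.0° = 4.998 − 1.194 = 3.804 m/s².
Braking distance = v²/(2a) = 14.1667² / (2 × 3.804) = 200.695 / 7.608 = 26.379 m.

Braking distance ≈ 26.4 m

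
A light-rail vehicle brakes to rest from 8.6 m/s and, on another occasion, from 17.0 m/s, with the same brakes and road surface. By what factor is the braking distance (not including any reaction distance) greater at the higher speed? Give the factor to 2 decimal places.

Factor ≈ 3.91

Braking distance d = v²/(2a), so with a fixed, d ∝ v².
Factor = (17.0/8.6)² = 1.9767² = 3.9073.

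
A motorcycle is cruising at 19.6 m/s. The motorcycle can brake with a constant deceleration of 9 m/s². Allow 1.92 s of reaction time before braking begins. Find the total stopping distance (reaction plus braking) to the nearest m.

Total stopping distance ≈ 59 m

Reaction distance = v·t_r = 19.6000 × 1.92 = 37.632 m.
Braking distance = v²/(2a) = 19.6000² / (2 × 9.000) = 384.160 / 18.000 = 21.342 m.
Total = 37.632 + 21.342 = 58.974 m.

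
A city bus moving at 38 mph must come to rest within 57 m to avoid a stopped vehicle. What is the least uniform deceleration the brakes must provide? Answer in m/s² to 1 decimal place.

38 mph × 0.44704 = 16.9875 m/s.
v² = 2a·d ⇒ a = v²/(2d) = 16.9875² / (2 × 57.000) = 288.575 / 114.000 = 2.5314 m/s².

Required deceleration ≈ 2.5 m/s²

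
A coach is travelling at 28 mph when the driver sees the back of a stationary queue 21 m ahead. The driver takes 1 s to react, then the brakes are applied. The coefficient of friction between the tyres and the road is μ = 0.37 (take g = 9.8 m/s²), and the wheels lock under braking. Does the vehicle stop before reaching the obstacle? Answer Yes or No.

No

28 mph × 0.44704 = 12.5171 m/s.
a = μg = 0.37 × 9.8 = 3.626 m/s².
Reaction distance = 12.5171 × 1 = 12.517 m.
Braking distance = v²/(2a) = 156.678 / 7.252 = 21.605 m.
Total stopping distance = 12.517 + 21.605 = 34.122 m, vs 21 m available — it cannot stop in time and overshoots by 34.122 − 21 = 13.122 m.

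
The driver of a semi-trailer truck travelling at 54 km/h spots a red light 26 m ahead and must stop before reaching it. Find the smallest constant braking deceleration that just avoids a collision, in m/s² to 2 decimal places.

Required deceleration ≈ 4.33 m/s²

54 km/h ÷ 3.6 = 15.0000 m/s.
v² = 2a·d ⇒ a = v²/(2d) = 15.0000² / (2 × 26.000) = 225.000 / 52.000 = 4.3269 m/s².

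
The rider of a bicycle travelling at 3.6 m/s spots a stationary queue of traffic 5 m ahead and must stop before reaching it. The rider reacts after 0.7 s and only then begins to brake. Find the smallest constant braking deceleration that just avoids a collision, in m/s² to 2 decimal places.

Required deceleration ≈ 2.61 m/s²

Distance covered during reaction = 3.6000 × 0.7 = 2.520 m.
Distance available for braking: 5 − 2.520 = 2.480 m.
v² = 2a·d ⇒ a = v²/(2d) = 3.6000² / (2 × 2.480) = 12.960 / 4.960 = 2.6129 m/s².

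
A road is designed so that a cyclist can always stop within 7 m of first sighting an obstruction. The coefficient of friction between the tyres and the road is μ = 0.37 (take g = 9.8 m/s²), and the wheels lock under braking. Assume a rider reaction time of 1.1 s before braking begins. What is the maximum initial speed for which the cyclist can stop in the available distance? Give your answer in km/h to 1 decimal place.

Maximum speed ≈ 15.0 km/h

a = μg = 0.37 × 9.8 = 3.626 m/s².
Stopping distance: v·t_r + v²/(2a) = 7 with t_r = 1.1 s and a = 3.626 m/s².
So v² + 7.977 v − 50.76 = 0.
Positive root: v = −a·t_r + √((a·t_r)² + 2a·d) = −3.989 + √(15.912 + 50.76) = 4.1763 m/s.
4.1763 m/s × 3.6 = 15.035 km/h.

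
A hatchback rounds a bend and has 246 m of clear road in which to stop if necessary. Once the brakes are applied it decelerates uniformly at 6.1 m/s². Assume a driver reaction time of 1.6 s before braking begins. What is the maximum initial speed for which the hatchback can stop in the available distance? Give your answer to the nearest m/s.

Stopping distance: v·t_r + v²/(2a) = 246 with t_r = 1.6 s and a = 6.100 m/s².
So v² + 19.520 v − 3001.20 = 0.
Positive root: v = −a·t_r + √((a·t_r)² + 2a·d) = −9.760 + √(95.258 + 3001.20) = 45.8858 m/s.

Maximum speed ≈ 46 m/s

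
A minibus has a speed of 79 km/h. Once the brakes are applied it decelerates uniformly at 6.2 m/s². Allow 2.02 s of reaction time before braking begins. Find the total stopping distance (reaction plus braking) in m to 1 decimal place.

79 km/h ÷ 3.6 = 21.9444 m/s.
Reaction distance = v·t_r = 21.9444 × 2.02 = 44.328 m.
Braking distance = v²/(2a) = 21.9444² / (2 × 6.200) = 481.557 / 12.400 = 38.835 m.
Total = 44.328 + 38.835 = 83.163 m.

Total stopping distance ≈ 83.2 m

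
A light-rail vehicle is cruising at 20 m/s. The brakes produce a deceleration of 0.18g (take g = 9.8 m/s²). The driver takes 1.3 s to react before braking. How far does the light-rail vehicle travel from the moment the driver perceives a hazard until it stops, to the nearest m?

a = 0.18 × 9.8 = 1.764 m/s².
Reaction distance = v·t_r = 20.0000 × 1.3 = 26.000 m.
Braking distance = v²/(2a) = 20.0000² / (2 × 1.764) = 400.000 / 3.528 = 113.379 m.
Total = 26.000 + 113.379 = 139.379 m.

Total stopping distance ≈ 139 m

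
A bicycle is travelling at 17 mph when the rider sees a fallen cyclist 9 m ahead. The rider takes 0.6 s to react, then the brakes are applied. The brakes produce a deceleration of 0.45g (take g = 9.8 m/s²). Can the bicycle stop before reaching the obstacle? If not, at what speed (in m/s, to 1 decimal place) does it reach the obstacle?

17 mph × 0.44704 = 7.5997 m/s.
a = 0.45 × 9.8 = 4.410 m/s².
Reaction distance = 7.5997 × 0.6 = 4.560 m.
Braking distance needed to stop: v²/(2a) = 57.755 / 8.820 = 6.548 m, so total needed = 4.560 + 6.548 = 11.108 m > 9 m — it cannot stop.
Distance remaining when braking begins: 9 − 4.560 = 4.440 m.
v² = v₀² − 2a·d = 57.755 − 2 × 4.410 × 4.440 = 18.594 m²/s².
v = √18.594 = 4.312 m/s.

No — it strikes the obstacle at 4.3 m/s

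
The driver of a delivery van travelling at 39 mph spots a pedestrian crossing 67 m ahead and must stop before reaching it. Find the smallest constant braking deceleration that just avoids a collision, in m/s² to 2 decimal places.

Required deceleration ≈ 2.27 m/s²

39 mph × 0.44704 = 17.4346 m/s.
v² = 2a·d ⇒ a = v²/(2d) = 17.4346² / (2 × 67.000) = 303.965 / 134.000 = 2.2684 m/s².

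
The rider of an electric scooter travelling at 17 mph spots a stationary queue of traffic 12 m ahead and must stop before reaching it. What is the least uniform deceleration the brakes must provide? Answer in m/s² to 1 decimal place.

17 mph × 0.44704 = 7.5997 m/s.
v² = 2a·d ⇒ a = v²/(2d) = 7.5997² / (2 × 12.000) = 57.755 / 24.000 = 2.4065 m/s².

Required deceleration ≈ 2.4 m/s²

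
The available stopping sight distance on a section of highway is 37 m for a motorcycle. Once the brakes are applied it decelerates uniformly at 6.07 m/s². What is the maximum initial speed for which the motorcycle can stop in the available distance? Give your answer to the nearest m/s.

Maximum speed ≈ 21 m/s

v²/(2a) = d ⇒ v = √(2 × 6.070 × 37) = √449.18 = 21.1939 m/s.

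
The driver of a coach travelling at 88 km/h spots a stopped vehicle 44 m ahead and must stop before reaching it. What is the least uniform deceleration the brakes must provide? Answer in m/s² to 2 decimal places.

88 km/h ÷ 3.6 = 24.4444 m/s.
v² = 2a·d ⇒ a = v²/(2d) = 24.4444² / (2 × 44.000) = 597.529 / 88.000 = 6.7901 m/s².

Required deceleration ≈ 6.79 m/s²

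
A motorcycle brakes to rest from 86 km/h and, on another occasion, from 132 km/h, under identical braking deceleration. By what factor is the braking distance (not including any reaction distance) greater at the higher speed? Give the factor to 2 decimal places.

Factor ≈ 2.36

Braking distance d = v²/(2a), so with a fixed, d ∝ v².
Factor = (132/86)² = 1.5349² = 2.3559.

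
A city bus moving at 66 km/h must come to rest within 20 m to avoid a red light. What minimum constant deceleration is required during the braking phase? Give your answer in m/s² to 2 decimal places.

Required deceleration ≈ 8.40 m/s²

66 km/h ÷ 3.6 = 18.3333 m/s.
v² = 2a·d ⇒ a = v²/(2d) = 18.3333² / (2 × 20.000) = 336.110 / 40.000 = 8.4028 m/s².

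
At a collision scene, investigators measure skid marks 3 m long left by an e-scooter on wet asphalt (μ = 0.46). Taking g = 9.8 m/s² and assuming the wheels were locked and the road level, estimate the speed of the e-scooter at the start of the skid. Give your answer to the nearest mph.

Initial speed ≈ 12 mph

Deceleration a = μg = 0.46 × 9.8 = 4.508 m/s².
v = √(2a·d) = √(2 × 4.508 × 3) = √27.048 = 5.2008 m/s.
= 5.2008 ÷ 0.44704 = 11.634 mph.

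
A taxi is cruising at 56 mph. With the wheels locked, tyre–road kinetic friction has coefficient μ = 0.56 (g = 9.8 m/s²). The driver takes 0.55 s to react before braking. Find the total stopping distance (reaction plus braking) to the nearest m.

Total stopping distance ≈ 71 m

56 mph × 0.44704 = 25.0342 m/s.
a = μg = 0.56 × 9.8 = 5.488 m/s².
Reaction distance = v·t_r = 25.0342 × 0.55 = 13.769 m.
Braking distance = v²/(2a) = 25.0342² / (2 × 5.488) = 626.711 / 10.976 = 57.098 m.
Total = 13.769 + 57.098 = 70.867 m.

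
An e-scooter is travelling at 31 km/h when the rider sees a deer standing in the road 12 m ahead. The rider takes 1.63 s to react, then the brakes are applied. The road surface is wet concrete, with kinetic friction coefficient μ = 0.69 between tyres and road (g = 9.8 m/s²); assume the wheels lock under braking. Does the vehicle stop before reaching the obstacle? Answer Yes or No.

31 km/h ÷ 3.6 = 8.6111 m/s.
a = μg = 0.69 × 9.8 = 6.762 m/s².
Reaction distance = 8.6111 × 1.63 = 14.036 m.
Braking distance = v²/(2a) = 74.151 / 13.524 = 5.483 m.
Total stopping distance = 14.036 + 5.483 = 19.519 m, vs 12 m available — it cannot stop in time and overshoots by 19.519 − 12 = 7.519 m.

No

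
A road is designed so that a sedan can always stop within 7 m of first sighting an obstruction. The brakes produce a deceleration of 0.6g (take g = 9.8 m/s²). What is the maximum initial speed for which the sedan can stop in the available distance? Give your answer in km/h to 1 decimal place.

Maximum speed ≈ 32.7 km/h

a = 0.6 × 9.8 = 5.880 m/s².
v²/(2a) = d ⇒ v = √(2 × 5.880 × 7) = √82.32 = 9.0730 m/s.
9.0730 m/s × 3.6 = 32.663 km/h.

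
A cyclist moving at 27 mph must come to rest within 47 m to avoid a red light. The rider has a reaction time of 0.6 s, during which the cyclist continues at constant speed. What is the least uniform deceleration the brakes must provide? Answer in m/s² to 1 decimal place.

27 mph × 0.44704 = 12.0701 m/s.
Distance covered during reaction = 12.0701 × 0.6 = 7.242 m.
Distance available for braking: 47 − 7.242 = 39.758 m.
v² = 2a·d ⇒ a = v²/(2d) = 12.0701² / (2 × 39.758) = 145.687 / 79.516 = 1.8322 m/s².

Required deceleration ≈ 1.8 m/s²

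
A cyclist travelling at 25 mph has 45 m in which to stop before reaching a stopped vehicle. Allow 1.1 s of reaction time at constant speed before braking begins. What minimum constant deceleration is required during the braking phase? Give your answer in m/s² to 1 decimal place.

Required deceleration ≈ 1.9 m/s²

25 mph × 0.44704 = 11.1760 m/s.
Distance covered during reaction = 11.1760 × 1.1 = 12.294 m.
Distance available for braking: 45 − 12.294 = 32.706 m.
v² = 2a·d ⇒ a = v²/(2d) = 11.1760² / (2 × 32.706) = 124.903 / 65.412 = 1.9095 m/s².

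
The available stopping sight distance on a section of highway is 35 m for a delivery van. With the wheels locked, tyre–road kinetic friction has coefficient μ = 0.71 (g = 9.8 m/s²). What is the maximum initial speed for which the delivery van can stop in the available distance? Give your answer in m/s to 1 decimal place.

Maximum speed ≈ 22.1 m/s

a = μg = 0.71 × 9.8 = 6.958 m/s².
v²/(2a) = d ⇒ v = √(2 × 6.958 × 35) = √487.06 = 22.0694 m/s.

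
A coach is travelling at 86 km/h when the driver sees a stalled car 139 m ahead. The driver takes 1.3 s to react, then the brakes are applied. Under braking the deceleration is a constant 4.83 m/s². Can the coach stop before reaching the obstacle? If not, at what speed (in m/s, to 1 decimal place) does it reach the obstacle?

86 km/h ÷ 3.6 = 23.8889 m/s.
Reaction distance = 23.8889 × 1.3 = 31.056 m.
Braking distance = v²/(2a) = 570.680 / 9.660 = 59.077 m.
Total stopping distance = 31.056 + 59.077 = 90.133 m, vs 139 m available — it stops with 139 − 90.133 = 48.867 m to spare.

Yes — it stops about 48.9 m short of the obstacle, so it never reaches it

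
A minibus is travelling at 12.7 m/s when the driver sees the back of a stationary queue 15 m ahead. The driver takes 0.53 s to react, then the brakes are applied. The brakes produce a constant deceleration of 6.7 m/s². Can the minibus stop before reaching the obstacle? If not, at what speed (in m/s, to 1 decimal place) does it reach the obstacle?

Reaction distance = 12.7000 × 0.53 = 6.731 m.
Braking distance needed to stop: v²/(2a) = 161.290 / 13.400 = 12.037 m, so total needed = 6.731 + 12.037 = 18.768 m > 15 m — it cannot stop.
Distance remaining when braking begins: 15 − 6.731 = 8.269 m.
v² = v₀² − 2a·d = 161.290 − 2 × 6.700 × 8.269 = 50.485 m²/s².
v = √50.485 = 7.105 m/s.

No — it strikes the obstacle at 7.1 m/s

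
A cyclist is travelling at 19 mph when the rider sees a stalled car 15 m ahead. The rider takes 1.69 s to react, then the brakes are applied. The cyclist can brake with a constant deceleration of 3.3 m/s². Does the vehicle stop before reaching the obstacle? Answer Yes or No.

No

19 mph × 0.44704 = 8.4938 m/s.
Reaction distance = 8.4938 × 1.69 = 14.355 m.
Braking distance = v²/(2a) = 72.145 / 6.600 = 10.931 m.
Total stopping distance = 14.355 + 10.931 = 25.286 m, vs 15 m available — it cannot stop in time and overshoots by 25.286 − 15 = 10.286 m.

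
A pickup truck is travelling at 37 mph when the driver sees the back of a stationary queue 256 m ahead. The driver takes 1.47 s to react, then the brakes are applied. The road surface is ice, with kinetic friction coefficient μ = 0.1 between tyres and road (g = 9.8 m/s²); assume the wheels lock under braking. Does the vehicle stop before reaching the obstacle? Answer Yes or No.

37 mph × 0.44704 = 16.5405 m/s.
a = μg = 0.1 × 9.8 = 0.980 m/s².
Reaction distance = 16.5405 × 1.47 = 24.315 m.
Braking distance = v²/(2a) = 273.588 / 1.960 = 139.586 m.
Total stopping distance = 24.315 + 139.586 = 163.901 m, vs 256 m available — it stops with 256 − 163.901 = 92.099 m to spare.

Yes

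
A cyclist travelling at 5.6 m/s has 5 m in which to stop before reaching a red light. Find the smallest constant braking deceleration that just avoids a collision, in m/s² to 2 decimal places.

v² = 2a·d ⇒ a = v²/(2d) = 5.6000² / (2 × 5.000) = 31.360 / 10.000 = 3.1360 m/s².

Required deceleration ≈ 3.14 m/s²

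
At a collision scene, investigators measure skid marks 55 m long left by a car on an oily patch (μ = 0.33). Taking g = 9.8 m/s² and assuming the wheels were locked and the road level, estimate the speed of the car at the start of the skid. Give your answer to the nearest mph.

Initial speed ≈ 42 mph

Deceleration a = μg = 0.33 × 9.8 = 3.234 m/s².
v = √(2a·d) = √(2 × 3.234 × 55) = √355.740 = 18.8611 m/s.
= 18.8611 ÷ 0.44704 = 42.191 mph.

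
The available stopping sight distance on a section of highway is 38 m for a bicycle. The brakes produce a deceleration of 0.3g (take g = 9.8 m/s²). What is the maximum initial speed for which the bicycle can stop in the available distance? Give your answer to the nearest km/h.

a = 0.3 × 9.8 = 2.940 m/s².
v²/(2a) = d ⇒ v = √(2 × 2.940 × 38) = √223.44 = 14.9479 m/s.
14.9479 m/s × 3.6 = 53.812 km/h.

Maximum speed ≈ 54 km/h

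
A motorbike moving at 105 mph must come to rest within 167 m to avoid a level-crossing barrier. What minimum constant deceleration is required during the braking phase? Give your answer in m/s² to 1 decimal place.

105 mph × 0.44704 = 46.9392 m/s.
v² = 2a·d ⇒ a = v²/(2d) = 46.9392² / (2 × 167.000) = 2203.288 / 334.000 = 6.5967 m/s².

Required deceleration ≈ 6.6 m/s²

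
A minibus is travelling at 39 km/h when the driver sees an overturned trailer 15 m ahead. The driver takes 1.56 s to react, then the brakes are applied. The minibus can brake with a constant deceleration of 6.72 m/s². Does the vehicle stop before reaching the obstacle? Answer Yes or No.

No

39 km/h ÷ 3.6 = 10.8333 m/s.
Reaction distance = 10.8333 × 1.56 = 16.900 m.
Braking distance = v²/(2a) = 117.360 / 13.440 = 8.732 m.
Total stopping distance = 16.900 + 8.732 = 25.632 m, vs 15 m available — it cannot stop in time and overshoots by 25.632 − 15 = 10.632 m.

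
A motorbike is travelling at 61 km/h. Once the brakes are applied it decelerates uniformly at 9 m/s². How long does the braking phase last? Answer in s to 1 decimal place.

Braking time ≈ 1.9 s

61 km/h ÷ 3.6 = 16.9444 m/s.
Braking time = v/a = 16.9444 / 9.000 = 1.883 s.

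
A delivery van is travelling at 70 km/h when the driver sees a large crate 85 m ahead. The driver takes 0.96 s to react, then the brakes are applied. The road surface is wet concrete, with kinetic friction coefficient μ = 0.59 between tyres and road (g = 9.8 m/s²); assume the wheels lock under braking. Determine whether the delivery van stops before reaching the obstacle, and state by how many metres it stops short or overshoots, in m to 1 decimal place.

70 km/h ÷ 3.6 = 19.4444 m/s.
a = μg = 0.59 × 9.8 = 5.782 m/s².
Reaction distance = 19.4444 × 0.96 = 18.667 m.
Braking distance = v²/(2a) = 378.085 / 11.564 = 32.695 m.
Total stopping distance = 18.667 + 32.695 = 51.362 m, vs 85 m available — it stops with 85 − 51.362 = 33.638 m to spare.

Yes — it stops 33.6 m short of the obstacle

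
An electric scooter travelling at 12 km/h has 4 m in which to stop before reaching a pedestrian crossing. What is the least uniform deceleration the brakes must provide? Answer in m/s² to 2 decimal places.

Required deceleration ≈ 1.39 m/s²

12 km/h ÷ 3.6 = 3.3333 m/s.
v² = 2a·d ⇒ a = v²/(2d) = 3.3333² / (2 × 4.000) = 11.111 / 8.000 = 1.3889 m/s².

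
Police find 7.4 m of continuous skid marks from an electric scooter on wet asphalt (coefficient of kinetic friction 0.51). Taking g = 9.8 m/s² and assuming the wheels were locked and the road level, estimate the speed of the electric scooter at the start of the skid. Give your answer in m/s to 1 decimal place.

Initial speed ≈ 8.6 m/s

Deceleration a = μg = 0.51 × 9.8 = 4.998 m/s².
v = √(2a·d) = √(2 × 4.998 × 7.4) = √73.970 = 8.6006 m/s.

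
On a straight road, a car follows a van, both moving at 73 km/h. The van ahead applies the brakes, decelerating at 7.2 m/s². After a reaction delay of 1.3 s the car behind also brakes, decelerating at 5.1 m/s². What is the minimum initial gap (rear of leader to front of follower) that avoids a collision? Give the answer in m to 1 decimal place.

Minimum gap ≈ 38.1 m

73 km/h ÷ 3.6 = 20.2778 m/s.
Leader travels v²/(2a_L) = 411.189 / 14.400 = 28.555 m before stopping.
Follower covers v·t_r = 20.2778 × 1.3 = 26.361 m while reacting, then v²/(2a_F) = 411.189 / 10.200 = 40.313 m while braking, for a total of 26.361 + 40.313 = 66.674 m.
Since a_F ≤ a_L and the follower starts braking later, the follower is never slower than the leader, so the closest approach is when both have stopped.
Minimum gap = 66.674 − 28.555 = 38.119 m.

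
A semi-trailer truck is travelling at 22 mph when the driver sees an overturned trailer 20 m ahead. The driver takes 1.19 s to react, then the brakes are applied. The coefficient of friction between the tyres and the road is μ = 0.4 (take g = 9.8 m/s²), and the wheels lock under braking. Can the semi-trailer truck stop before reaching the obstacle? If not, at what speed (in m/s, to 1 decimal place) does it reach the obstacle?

22 mph × 0.44704 = 9.8349 m/s.
a = μg = 0.4 × 9.8 = 3.920 m/s².
Reaction distance = 9.8349 × 1.19 = 11.704 m.
Braking distance needed to stop: v²/(2a) = 96.725 / 7.840 = 12.337 m, so total needed = 11.704 + 12.337 = 24.041 m > 20 m — it cannot stop.
Distance remaining when braking begins: 20 − 11.704 = 8.296 m.
v² = v₀² − 2a·d = 96.725 − 2 × 3.920 × 8.296 = 31.684 m²/s².
v = √31.684 = 5.629 m/s.

No — it strikes the obstacle at 5.6 m/s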